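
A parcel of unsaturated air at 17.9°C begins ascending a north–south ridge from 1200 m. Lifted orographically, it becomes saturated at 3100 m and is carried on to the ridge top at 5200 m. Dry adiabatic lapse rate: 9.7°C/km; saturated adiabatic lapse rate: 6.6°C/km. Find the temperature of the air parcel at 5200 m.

-14.39°C

1200 → 3100 m (dry, 9.7°C/km): ΔT = -9.7 × 1.9 = -18.43°C → T = -0.53°C
3100 → 5200 m (saturated, 6.6°C/km): ΔT = -6.6 × 2.1 = -13.86°C → T = -14.39°C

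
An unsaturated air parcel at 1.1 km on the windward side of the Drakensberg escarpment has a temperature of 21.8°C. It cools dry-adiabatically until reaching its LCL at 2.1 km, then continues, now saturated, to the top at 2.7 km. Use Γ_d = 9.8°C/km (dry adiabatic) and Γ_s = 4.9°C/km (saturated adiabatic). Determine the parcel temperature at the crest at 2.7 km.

9.06°C

1100–2100 m, dry: Δz = 1 km ⇒ ΔT = -9.8°C; T = 12°C
2100–2700 m, saturated: Δz = 0.6 km ⇒ ΔT = -2.94°C; T = 9.06°C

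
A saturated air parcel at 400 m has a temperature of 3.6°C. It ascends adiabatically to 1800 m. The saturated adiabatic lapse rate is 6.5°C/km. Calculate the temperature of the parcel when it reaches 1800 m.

Saturated adiabatic to 1800 m: -6.5 × 1.4 km = -9.1°C, so T = -5.5°C.

-5.5°C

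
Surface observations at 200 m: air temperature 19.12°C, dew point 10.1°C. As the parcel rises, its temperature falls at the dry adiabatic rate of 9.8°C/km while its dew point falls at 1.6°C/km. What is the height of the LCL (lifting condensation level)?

T and T_d converge at 9.8 − 1.6 = 8.2°C per km
Height above start = (19.12 − 10.1) / 8.2 = 1.1 km
LCL altitude = 200 m + 1100 m = 1300 m

1300 m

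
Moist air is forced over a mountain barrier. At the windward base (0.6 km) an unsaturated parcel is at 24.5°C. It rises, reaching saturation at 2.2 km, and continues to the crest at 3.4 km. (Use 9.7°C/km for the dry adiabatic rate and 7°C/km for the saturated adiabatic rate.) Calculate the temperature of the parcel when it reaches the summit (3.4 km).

0.58°C

From 600 m to 2200 m (dry): cools by 9.7 × 1.6 = 15.52°C, giving 8.98°C.
From 2200 m to 3400 m (saturated): cools by 7 × 1.2 = 8.4°C, giving 0.58°C.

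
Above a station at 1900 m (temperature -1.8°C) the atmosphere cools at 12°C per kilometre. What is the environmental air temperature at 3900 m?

Environmental to 3900 m: -12 × 2 km = -24°C, so T = -25.8°C.

-25.8°C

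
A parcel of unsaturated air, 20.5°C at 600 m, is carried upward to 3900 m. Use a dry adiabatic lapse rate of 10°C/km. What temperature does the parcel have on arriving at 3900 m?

From 600 m to 3900 m (dry adiabatic): cools by 10 × 3.3 = 33°C, giving -12.5°C.

-12.5°C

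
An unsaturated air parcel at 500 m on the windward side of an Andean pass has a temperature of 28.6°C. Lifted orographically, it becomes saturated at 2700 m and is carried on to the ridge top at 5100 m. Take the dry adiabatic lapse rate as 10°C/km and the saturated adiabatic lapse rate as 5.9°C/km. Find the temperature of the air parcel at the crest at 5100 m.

-7.56°C

Dry to 2700 m: -10 × 2.2 km = -22°C, so T = 6.6°C.
Saturated to 5100 m: -5.9 × 2.4 km = -14.16°C, so T = -7.56°C.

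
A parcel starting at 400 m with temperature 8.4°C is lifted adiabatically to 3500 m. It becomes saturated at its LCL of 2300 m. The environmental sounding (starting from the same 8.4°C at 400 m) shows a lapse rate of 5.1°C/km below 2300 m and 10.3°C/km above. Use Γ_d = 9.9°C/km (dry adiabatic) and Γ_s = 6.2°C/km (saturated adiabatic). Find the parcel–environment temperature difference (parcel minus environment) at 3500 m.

-4.2°C (parcel cooler than environment)

Parcel:
  400–2300 m, dry: Δz = 1.9 km ⇒ ΔT = -18.81°C; T = -10.41°C
  2300–3500 m, saturated: Δz = 1.2 km ⇒ ΔT = -7.44°C; T = -17.85°C
Environment:
  400–2300 m, environment, lower layer: Δz = 1.9 km ⇒ ΔT = -9.69°C; T = -1.29°C
  2300–3500 m, environment, upper layer: Δz = 1.2 km ⇒ ΔT = -12.36°C; T = -13.65°C
T_parcel − T_env = -17.85 − (-13.65) = -4.2°C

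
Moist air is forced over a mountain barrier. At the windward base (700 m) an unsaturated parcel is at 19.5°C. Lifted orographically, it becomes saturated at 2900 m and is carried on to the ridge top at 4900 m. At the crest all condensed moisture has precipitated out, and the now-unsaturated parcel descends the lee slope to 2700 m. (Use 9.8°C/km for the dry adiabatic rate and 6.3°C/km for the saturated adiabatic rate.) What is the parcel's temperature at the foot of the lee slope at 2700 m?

6.9°C

700 → 2900 m (dry, 9.8°C/km): ΔT = -9.8 × 2.2 = -21.56°C → T = -2.06°C
2900 → 4900 m (saturated, 6.3°C/km): ΔT = -6.3 × 2 = -12.6°C → T = -14.66°C
4900 → 2700 m (dry descent, 9.8°C/km): ΔT = +9.8 × 2.2 = +21.56°C → T = 6.9°C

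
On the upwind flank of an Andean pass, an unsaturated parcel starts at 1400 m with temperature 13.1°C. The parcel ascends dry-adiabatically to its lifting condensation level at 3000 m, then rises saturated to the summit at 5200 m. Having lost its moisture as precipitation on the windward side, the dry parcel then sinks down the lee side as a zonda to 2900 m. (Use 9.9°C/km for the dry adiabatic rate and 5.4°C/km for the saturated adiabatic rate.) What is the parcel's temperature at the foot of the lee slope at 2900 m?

8.15°C

Dry to 3000 m: -9.9 × 1.6 km = -15.84°C, so T = -2.74°C.
Saturated to 5200 m: -5.4 × 2.2 km = -11.88°C, so T = -14.62°C.
Dry descent to 2900 m: +9.9 × 2.3 km = +22.77°C, so T = 8.15°C.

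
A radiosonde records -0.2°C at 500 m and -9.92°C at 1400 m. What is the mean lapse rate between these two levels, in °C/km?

Γ = −ΔT/Δz = (-0.2 − (-9.92)) / (1400 − 500) m
  = 9.72°C / 0.9 km = 10.8°C/km

10.8°C/km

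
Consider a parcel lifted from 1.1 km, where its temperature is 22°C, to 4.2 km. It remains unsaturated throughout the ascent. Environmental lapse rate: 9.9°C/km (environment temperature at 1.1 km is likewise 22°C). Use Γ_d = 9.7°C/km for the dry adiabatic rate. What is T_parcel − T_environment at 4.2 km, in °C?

Parcel:
  1100–4200 m, dry: Δz = 3.1 km ⇒ ΔT = -30.07°C; T = -8.07°C
Environment:
  1100–4200 m, environment: Δz = 3.1 km ⇒ ΔT = -30.69°C; T = -8.69°C
T_parcel − T_env = -8.07 − (-8.69) = +0.62°C

+0.62°C (parcel warmer than environment)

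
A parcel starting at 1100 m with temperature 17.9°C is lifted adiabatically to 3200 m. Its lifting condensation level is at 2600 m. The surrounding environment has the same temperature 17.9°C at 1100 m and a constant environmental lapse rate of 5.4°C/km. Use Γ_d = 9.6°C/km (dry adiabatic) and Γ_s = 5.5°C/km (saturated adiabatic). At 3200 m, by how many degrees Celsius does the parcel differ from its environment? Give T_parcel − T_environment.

Parcel:
  Dry to 2600 m: -9.6 × 1.5 km = -14.4°C, so T = 3.5°C.
  Saturated to 3200 m: -5.5 × 0.6 km = -3.3°C, so T = 0.2°C.
Environment:
  Environment to 3200 m: -5.4 × 2.1 km = -11.34°C, so T = 6.56°C.
T_parcel − T_env = 0.2 − 6.56 = -6.36°C

-6.36°C (parcel cooler than environment)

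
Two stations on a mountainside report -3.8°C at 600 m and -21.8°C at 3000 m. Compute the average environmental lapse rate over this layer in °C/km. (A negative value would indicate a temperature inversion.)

Γ = −ΔT/Δz = (-3.8 − (-21.8)) / (3000 − 600) m
  = 18°C / 2.4 km = 7.5°C/km

7.5°C/km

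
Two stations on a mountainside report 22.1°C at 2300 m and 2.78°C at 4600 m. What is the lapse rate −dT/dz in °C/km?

Γ = −ΔT/Δz = (22.1 − 2.78) / (4600 − 2300) m
  = 19.32°C / 2.3 km = 8.4°C/km

8.4°C/km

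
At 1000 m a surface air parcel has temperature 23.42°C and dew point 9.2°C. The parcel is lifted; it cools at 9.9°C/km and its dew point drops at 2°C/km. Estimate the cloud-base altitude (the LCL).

T and T_d converge at 9.9 − 2 = 7.9°C per km
Height above start = (23.42 − 9.2) / 7.9 = 1.8 km
LCL altitude = 1000 m + 1800 m = 2800 m

2800 m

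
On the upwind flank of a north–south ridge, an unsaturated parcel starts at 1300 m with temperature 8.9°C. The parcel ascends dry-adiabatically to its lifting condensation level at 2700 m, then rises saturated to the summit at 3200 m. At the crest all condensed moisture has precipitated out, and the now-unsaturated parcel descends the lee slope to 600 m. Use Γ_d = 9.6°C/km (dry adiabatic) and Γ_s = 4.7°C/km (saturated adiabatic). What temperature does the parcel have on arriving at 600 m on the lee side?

Dry to 2700 m: -9.6 × 1.4 km = -13.44°C, so T = -4.54°C.
Saturated to 3200 m: -4.7 × 0.5 km = -2.35°C, so T = -6.89°C.
Dry descent to 600 m: +9.6 × 2.6 km = +24.96°C, so T = 18.07°C.

18.07°C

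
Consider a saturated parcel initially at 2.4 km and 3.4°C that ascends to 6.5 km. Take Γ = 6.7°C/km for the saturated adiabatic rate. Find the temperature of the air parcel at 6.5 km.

Saturated adiabatic to 6500 m: -6.7 × 4.1 km = -27.47°C, so T = -24.07°C.

-24.07°C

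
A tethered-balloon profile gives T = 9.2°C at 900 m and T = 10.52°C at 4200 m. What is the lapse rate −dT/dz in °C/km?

Γ = −ΔT/Δz = (9.2 − 10.52) / (4200 − 900) m
  = -1.32°C / 3.3 km = -0.4°C/km

-0.4°C/km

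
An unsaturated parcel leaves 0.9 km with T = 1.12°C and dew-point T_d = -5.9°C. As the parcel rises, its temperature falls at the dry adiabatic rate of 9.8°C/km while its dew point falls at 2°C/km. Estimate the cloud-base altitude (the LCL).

1.8 km

T and T_d converge at 9.8 − 2 = 7.8°C per km
Height above start = (1.12 − (-5.9)) / 7.8 = 0.9 km
LCL altitude = 900 m + 900 m = 1800 m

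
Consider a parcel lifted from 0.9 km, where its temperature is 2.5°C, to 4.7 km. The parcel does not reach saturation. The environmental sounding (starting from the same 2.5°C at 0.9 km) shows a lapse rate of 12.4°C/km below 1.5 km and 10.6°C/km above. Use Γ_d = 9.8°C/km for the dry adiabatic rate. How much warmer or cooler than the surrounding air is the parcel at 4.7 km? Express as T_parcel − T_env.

+4.12°C (parcel warmer than environment)

Parcel:
  900 → 4700 m (dry, 9.8°C/km): ΔT = -9.8 × 3.8 = -37.24°C → T = -34.74°C
Environment:
  900 → 1500 m (environment, lower layer, 12.4°C/km): ΔT = -12.4 × 0.6 = -7.44°C → T = -4.94°C
  1500 → 4700 m (environment, upper layer, 10.6°C/km): ΔT = -10.6 × 3.2 = -33.92°C → T = -38.86°C
T_parcel − T_env = -34.74 − (-38.86) = +4.12°C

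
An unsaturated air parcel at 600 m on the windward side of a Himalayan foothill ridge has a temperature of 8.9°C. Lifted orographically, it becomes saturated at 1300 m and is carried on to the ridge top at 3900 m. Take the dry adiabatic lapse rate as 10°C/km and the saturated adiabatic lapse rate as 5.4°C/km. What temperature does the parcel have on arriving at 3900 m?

600 → 1300 m (dry, 10°C/km): ΔT = -10 × 0.7 = -7°C → T = 1.9°C
1300 → 3900 m (saturated, 5.4°C/km): ΔT = -5.4 × 2.6 = -14.04°C → T = -12.14°C

-12.14°C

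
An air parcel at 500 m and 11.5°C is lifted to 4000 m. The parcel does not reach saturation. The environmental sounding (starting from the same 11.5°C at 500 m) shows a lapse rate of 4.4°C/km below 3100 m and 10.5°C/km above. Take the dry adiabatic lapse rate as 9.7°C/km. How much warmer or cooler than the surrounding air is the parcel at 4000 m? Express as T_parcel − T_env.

Parcel:
  Dry to 4000 m: -9.7 × 3.5 km = -33.95°C, so T = -22.45°C.
Environment:
  Environment, lower layer to 3100 m: -4.4 × 2.6 km = -11.44°C, so T = 0.06°C.
  Environment, upper layer to 4000 m: -10.5 × 0.9 km = -9.45°C, so T = -9.39°C.
T_parcel − T_env = -22.45 − (-9.39) = -13.06°C

-13.06°C (parcel cooler than environment)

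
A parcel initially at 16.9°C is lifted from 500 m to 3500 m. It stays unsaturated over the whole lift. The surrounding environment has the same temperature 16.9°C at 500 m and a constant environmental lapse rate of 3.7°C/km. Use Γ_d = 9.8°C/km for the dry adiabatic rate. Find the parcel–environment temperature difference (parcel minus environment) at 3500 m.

Parcel:
  From 500 m to 3500 m (dry): cools by 9.8 × 3 = 29.4°C, giving -12.5°C.
Environment:
  From 500 m to 3500 m (environment): cools by 3.7 × 3 = 11.1°C, giving 5.8°C.
T_parcel − T_env = -12.5 − 5.8 = -18.3°C

-18.3°C (parcel cooler than environment)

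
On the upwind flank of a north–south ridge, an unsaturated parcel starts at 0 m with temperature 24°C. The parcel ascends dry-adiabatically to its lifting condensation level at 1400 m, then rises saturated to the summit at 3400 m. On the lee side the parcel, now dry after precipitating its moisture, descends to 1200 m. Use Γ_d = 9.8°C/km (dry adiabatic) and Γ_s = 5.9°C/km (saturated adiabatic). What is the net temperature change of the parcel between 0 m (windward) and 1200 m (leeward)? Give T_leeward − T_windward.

-3.96°C

Dry to 1400 m: -9.8 × 1.4 km = -13.72°C, so T = 10.28°C.
Saturated to 3400 m: -5.9 × 2 km = -11.8°C, so T = -1.52°C.
Dry descent to 1200 m: +9.8 × 2.2 km = +21.56°C, so T = 20.04°C.
Net change vs windward start: 20.04 − 24 = -3.96°C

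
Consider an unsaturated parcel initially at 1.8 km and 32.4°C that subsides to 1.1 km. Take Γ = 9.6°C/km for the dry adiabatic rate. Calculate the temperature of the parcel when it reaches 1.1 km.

39.12°C

1800–1100 m, dry adiabatic: Δz = 0.7 km ⇒ ΔT = +6.72°C; T = 39.12°C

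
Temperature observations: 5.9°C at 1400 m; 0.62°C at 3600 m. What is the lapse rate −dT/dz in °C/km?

2.4°C/km

Γ = −ΔT/Δz = (5.9 − 0.62) / (3600 − 1400) m
  = 5.28°C / 2.2 km = 2.4°C/km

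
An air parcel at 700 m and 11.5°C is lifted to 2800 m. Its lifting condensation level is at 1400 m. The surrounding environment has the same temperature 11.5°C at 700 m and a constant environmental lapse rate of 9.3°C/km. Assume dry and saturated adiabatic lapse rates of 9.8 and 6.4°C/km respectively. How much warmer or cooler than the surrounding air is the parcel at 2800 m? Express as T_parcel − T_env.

+3.71°C (parcel warmer than environment)

Parcel:
  700 → 1400 m (dry, 9.8°C/km): ΔT = -9.8 × 0.7 = -6.86°C → T = 4.64°C
  1400 → 2800 m (saturated, 6.4°C/km): ΔT = -6.4 × 1.4 = -8.96°C → T = -4.32°C
Environment:
  700 → 2800 m (environment, 9.3°C/km): ΔT = -9.3 × 2.1 = -19.53°C → T = -8.03°C
T_parcel − T_env = -4.32 − (-8.03) = +3.71°C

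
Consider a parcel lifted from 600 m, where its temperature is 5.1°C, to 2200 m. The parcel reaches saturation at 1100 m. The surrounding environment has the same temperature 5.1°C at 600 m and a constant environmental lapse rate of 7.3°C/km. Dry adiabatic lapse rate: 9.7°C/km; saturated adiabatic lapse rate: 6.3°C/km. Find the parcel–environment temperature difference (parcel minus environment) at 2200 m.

Parcel:
  From 600 m to 1100 m (dry): cools by 9.7 × 0.5 = 4.85°C, giving 0.25°C.
  From 1100 m to 2200 m (saturated): cools by 6.3 × 1.1 = 6.93°C, giving -6.68°C.
Environment:
  From 600 m to 2200 m (environment): cools by 7.3 × 1.6 = 11.68°C, giving -6.58°C.
T_parcel − T_env = -6.68 − (-6.58) = -0.1°C

-0.1°C (parcel cooler than environment)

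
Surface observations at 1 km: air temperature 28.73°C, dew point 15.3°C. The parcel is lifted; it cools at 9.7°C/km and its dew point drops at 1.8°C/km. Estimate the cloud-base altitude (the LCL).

T and T_d converge at 9.7 − 1.8 = 7.9°C per km
Height above start = (28.73 − 15.3) / 7.9 = 1.7 km
LCL altitude = 1000 m + 1700 m = 2700 m

2.7 km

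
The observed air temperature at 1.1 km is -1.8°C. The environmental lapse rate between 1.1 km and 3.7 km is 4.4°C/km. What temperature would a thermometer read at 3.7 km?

-13.24°C

1100 → 3700 m (environmental, 4.4°C/km): ΔT = -4.4 × 2.6 = -11.44°C → T = -13.24°C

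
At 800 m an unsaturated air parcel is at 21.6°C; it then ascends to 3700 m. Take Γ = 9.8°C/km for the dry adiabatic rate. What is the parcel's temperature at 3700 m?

800–3700 m, dry adiabatic: Δz = 2.9 km ⇒ ΔT = -28.42°C; T = -6.82°C

-6.82°C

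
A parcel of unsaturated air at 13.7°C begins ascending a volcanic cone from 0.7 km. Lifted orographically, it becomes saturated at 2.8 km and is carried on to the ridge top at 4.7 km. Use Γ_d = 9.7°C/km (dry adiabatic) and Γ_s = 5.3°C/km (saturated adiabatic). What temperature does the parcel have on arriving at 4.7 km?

From 700 m to 2800 m (dry): cools by 9.7 × 2.1 = 20.37°C, giving -6.67°C.
From 2800 m to 4700 m (saturated): cools by 5.3 × 1.9 = 10.07°C, giving -16.74°C.

-16.74°C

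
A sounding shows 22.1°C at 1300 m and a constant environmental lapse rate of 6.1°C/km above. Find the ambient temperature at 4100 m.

5.02°C

From 1300 m to 4100 m (environmental): cools by 6.1 × 2.8 = 17.08°C, giving 5.02°C.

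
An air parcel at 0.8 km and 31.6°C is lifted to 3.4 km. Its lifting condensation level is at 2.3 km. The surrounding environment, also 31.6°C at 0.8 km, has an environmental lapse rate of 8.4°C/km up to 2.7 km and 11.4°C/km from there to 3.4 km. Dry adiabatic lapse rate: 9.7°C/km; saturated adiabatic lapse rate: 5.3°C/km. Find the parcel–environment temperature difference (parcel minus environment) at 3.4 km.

+3.56°C (parcel warmer than environment)

Parcel:
  800–2300 m, dry: Δz = 1.5 km ⇒ ΔT = -14.55°C; T = 17.05°C
  2300–3400 m, saturated: Δz = 1.1 km ⇒ ΔT = -5.83°C; T = 11.22°C
Environment:
  800–2700 m, environment, lower layer: Δz = 1.9 km ⇒ ΔT = -15.96°C; T = 15.64°C
  2700–3400 m, environment, upper layer: Δz = 0.7 km ⇒ ΔT = -7.98°C; T = 7.66°C
T_parcel − T_env = 11.22 − 7.66 = +3.56°C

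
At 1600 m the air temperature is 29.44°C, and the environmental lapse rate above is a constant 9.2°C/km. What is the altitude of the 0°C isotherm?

4800 m

Height above start = (29.44 − 0) / 9.2 = 3.2 km
Altitude = 1600 m + 3200 m = 4800 m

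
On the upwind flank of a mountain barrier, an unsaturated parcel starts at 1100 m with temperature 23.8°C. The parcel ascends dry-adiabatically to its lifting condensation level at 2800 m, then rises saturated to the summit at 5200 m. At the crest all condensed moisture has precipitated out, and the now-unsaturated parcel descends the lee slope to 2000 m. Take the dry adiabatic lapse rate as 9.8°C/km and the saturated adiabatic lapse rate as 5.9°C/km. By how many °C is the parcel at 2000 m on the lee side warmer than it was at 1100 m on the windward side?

+0.54°C

From 1100 m to 2800 m (dry): cools by 9.8 × 1.7 = 16.66°C, giving 7.14°C.
From 2800 m to 5200 m (saturated): cools by 5.9 × 2.4 = 14.16°C, giving -7.02°C.
From 5200 m to 2000 m (dry descent): warms by 9.8 × 3.2 = 31.36°C, giving 24.34°C.
Net change vs windward start: 24.34 − 23.8 = +0.54°C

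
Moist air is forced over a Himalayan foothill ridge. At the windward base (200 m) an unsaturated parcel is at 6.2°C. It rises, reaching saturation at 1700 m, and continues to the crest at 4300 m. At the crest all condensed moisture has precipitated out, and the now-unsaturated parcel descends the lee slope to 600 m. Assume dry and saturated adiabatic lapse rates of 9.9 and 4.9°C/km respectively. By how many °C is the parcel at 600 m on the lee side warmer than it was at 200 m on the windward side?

200 → 1700 m (dry, 9.9°C/km): ΔT = -9.9 × 1.5 = -14.85°C → T = -8.65°C
1700 → 4300 m (saturated, 4.9°C/km): ΔT = -4.9 × 2.6 = -12.74°C → T = -21.39°C
4300 → 600 m (dry descent, 9.9°C/km): ΔT = +9.9 × 3.7 = +36.63°C → T = 15.24°C
Net change vs windward start: 15.24 − 6.2 = +9.04°C

+9.04°C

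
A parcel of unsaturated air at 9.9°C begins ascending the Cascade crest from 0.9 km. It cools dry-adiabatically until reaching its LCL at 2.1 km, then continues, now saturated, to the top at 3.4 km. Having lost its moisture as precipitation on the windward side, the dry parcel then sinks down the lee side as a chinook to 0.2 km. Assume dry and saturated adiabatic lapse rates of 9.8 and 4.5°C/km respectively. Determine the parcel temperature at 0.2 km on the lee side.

23.65°C

900 → 2100 m (dry, 9.8°C/km): ΔT = -9.8 × 1.2 = -11.76°C → T = -1.86°C
2100 → 3400 m (saturated, 4.5°C/km): ΔT = -4.5 × 1.3 = -5.85°C → T = -7.71°C
3400 → 200 m (dry descent, 9.8°C/km): ΔT = +9.8 × 3.2 = +31.36°C → T = 23.65°C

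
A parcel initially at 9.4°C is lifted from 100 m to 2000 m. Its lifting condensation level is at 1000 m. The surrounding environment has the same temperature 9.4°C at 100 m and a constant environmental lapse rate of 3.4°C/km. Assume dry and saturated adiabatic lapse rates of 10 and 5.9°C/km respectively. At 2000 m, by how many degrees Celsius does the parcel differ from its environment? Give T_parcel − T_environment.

-8.44°C (parcel cooler than environment)

Parcel:
  From 100 m to 1000 m (dry): cools by 10 × 0.9 = 9°C, giving 0.4°C.
  From 1000 m to 2000 m (saturated): cools by 5.9 × 1 = 5.9°C, giving -5.5°C.
Environment:
  From 100 m to 2000 m (environment): cools by 3.4 × 1.9 = 6.46°C, giving 2.94°C.
T_parcel − T_env = -5.5 − 2.94 = -8.44°C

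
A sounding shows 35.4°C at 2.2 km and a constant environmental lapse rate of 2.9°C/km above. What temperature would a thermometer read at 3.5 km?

31.63°C

Environmental to 3500 m: -2.9 × 1.3 km = -3.77°C, so T = 31.63°C.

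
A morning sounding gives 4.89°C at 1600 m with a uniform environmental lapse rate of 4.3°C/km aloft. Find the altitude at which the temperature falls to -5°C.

3900 m

Height above start = (4.89 − (-5)) / 4.3 = 2.3 km
Altitude = 1600 m + 2300 m = 3900 m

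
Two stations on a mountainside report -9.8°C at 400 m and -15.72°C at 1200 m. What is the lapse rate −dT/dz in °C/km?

Γ = −ΔT/Δz = (-9.8 − (-15.72)) / (1200 − 400) m
  = 5.92°C / 0.8 km = 7.4°C/km

7.4°C/km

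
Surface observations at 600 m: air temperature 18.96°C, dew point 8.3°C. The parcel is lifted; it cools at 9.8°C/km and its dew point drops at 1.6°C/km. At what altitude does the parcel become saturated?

T and T_d converge at 9.8 − 1.6 = 8.2°C per km
Height above start = (18.96 − 8.3) / 8.2 = 1.3 km
LCL altitude = 600 m + 1300 m = 1900 m

1900 m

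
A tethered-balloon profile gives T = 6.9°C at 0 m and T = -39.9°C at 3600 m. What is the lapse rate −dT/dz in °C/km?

13°C/km

Γ = −ΔT/Δz = (6.9 − (-39.9)) / (3600 − 0) m
  = 46.8°C / 3.6 km = 13°C/km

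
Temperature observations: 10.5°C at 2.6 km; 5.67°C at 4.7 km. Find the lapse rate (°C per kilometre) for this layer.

2.3°C/km

Γ = −ΔT/Δz = (10.5 − 5.67) / (4700 − 2600) m
  = 4.83°C / 2.1 km = 2.3°C/km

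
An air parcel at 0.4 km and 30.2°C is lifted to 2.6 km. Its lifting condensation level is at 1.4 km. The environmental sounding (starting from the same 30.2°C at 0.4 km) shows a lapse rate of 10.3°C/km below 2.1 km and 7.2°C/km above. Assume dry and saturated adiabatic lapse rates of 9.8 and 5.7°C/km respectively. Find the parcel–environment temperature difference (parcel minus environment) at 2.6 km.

Parcel:
  400 → 1400 m (dry, 9.8°C/km): ΔT = -9.8 × 1 = -9.8°C → T = 20.4°C
  1400 → 2600 m (saturated, 5.7°C/km): ΔT = -5.7 × 1.2 = -6.84°C → T = 13.56°C
Environment:
  400 → 2100 m (environment, lower layer, 10.3°C/km): ΔT = -10.3 × 1.7 = -17.51°C → T = 12.69°C
  2100 → 2600 m (environment, upper layer, 7.2°C/km): ΔT = -7.2 × 0.5 = -3.6°C → T = 9.09°C
T_parcel − T_env = 13.56 − 9.09 = +4.47°C

+4.47°C (parcel warmer than environment)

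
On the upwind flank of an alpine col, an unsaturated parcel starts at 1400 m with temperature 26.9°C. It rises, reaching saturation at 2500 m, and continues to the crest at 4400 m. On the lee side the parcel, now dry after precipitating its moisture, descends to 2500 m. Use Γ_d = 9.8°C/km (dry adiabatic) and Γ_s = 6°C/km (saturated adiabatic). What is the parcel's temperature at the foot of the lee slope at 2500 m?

23.34°C

1400 → 2500 m (dry, 9.8°C/km): ΔT = -9.8 × 1.1 = -10.78°C → T = 16.12°C
2500 → 4400 m (saturated, 6°C/km): ΔT = -6 × 1.9 = -11.4°C → T = 4.72°C
4400 → 2500 m (dry descent, 9.8°C/km): ΔT = +9.8 × 1.9 = +18.62°C → T = 23.34°C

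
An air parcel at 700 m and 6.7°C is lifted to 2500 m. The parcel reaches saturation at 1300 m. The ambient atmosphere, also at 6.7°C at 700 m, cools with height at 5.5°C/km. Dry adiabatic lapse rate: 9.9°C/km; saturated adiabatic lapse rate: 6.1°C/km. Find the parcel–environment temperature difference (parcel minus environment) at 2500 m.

Parcel:
  700 → 1300 m (dry, 9.9°C/km): ΔT = -9.9 × 0.6 = -5.94°C → T = 0.76°C
  1300 → 2500 m (saturated, 6.1°C/km): ΔT = -6.1 × 1.2 = -7.32°C → T = -6.56°C
Environment:
  700 → 2500 m (environment, 5.5°C/km): ΔT = -5.5 × 1.8 = -9.9°C → T = -3.2°C
T_parcel − T_env = -6.56 − (-3.2) = -3.36°C

-3.36°C (parcel cooler than environment)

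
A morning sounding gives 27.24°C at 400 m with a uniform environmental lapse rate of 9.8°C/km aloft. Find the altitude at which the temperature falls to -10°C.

Height above start = (27.24 − (-10)) / 9.8 = 3.8 km
Altitude = 400 m + 3800 m = 4200 m

4200 m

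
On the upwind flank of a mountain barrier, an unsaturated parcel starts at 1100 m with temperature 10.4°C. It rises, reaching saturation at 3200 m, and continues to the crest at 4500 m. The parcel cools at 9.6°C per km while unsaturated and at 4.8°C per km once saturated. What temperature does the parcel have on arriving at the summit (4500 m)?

Dry to 3200 m: -9.6 × 2.1 km = -20.16°C, so T = -9.76°C.
Saturated to 4500 m: -4.8 × 1.3 km = -6.24°C, so T = -16°C.

-16°C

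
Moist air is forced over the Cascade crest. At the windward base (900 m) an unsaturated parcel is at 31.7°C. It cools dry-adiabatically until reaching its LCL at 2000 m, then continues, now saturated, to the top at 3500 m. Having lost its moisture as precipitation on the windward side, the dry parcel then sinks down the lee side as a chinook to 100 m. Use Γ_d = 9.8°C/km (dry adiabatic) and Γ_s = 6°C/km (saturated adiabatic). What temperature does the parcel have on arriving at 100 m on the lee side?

Dry to 2000 m: -9.8 × 1.1 km = -10.78°C, so T = 20.92°C.
Saturated to 3500 m: -6 × 1.5 km = -9°C, so T = 11.92°C.
Dry descent to 100 m: +9.8 × 3.4 km = +33.32°C, so T = 45.24°C.

45.24°C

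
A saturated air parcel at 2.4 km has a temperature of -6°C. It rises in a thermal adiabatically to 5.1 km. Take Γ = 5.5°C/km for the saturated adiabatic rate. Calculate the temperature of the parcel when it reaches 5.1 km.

2400 → 5100 m (saturated adiabatic, 5.5°C/km): ΔT = -5.5 × 2.7 = -14.85°C → T = -20.85°C

-20.85°C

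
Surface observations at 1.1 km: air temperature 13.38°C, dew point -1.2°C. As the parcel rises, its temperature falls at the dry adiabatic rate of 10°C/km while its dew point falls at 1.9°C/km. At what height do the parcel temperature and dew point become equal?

2.9 km

T and T_d converge at 10 − 1.9 = 8.1°C per km
Height above start = (13.38 − (-1.2)) / 8.1 = 1.8 km
LCL altitude = 1100 m + 1800 m = 2900 m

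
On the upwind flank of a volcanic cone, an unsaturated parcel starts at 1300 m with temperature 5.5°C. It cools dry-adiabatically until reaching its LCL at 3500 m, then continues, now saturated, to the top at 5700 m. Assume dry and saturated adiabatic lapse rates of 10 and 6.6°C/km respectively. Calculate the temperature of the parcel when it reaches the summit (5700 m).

Dry to 3500 m: -10 × 2.2 km = -22°C, so T = -16.5°C.
Saturated to 5700 m: -6.6 × 2.2 km = -14.52°C, so T = -31.02°C.

-31.02°C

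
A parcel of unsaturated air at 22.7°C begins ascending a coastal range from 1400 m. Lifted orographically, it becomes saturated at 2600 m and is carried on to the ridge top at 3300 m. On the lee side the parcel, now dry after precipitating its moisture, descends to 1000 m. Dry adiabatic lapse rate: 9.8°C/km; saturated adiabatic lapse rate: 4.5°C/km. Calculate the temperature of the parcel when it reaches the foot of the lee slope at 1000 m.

1400 → 2600 m (dry, 9.8°C/km): ΔT = -9.8 × 1.2 = -11.76°C → T = 10.94°C
2600 → 3300 m (saturated, 4.5°C/km): ΔT = -4.5 × 0.7 = -3.15°C → T = 7.79°C
3300 → 1000 m (dry descent, 9.8°C/km): ΔT = +9.8 × 2.3 = +22.54°C → T = 30.33°C

30.33°C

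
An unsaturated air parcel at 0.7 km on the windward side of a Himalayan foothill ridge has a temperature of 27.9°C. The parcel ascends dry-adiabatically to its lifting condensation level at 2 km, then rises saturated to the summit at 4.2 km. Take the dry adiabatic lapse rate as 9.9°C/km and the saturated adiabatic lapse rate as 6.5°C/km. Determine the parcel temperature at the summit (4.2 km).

0.73°C

From 700 m to 2000 m (dry): cools by 9.9 × 1.3 = 12.87°C, giving 15.03°C.
From 2000 m to 4200 m (saturated): cools by 6.5 × 2.2 = 14.3°C, giving 0.73°C.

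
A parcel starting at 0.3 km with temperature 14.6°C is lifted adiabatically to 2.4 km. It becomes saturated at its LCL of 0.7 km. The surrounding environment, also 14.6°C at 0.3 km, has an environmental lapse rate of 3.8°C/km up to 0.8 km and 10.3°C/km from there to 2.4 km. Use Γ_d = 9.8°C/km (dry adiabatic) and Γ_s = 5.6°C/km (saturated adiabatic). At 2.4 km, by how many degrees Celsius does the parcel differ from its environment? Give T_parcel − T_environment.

Parcel:
  From 300 m to 700 m (dry): cools by 9.8 × 0.4 = 3.92°C, giving 10.68°C.
  From 700 m to 2400 m (saturated): cools by 5.6 × 1.7 = 9.52°C, giving 1.16°C.
Environment:
  From 300 m to 800 m (environment, lower layer): cools by 3.8 × 0.5 = 1.9°C, giving 12.7°C.
  From 800 m to 2400 m (environment, upper layer): cools by 10.3 × 1.6 = 16.48°C, giving -3.78°C.
T_parcel − T_env = 1.16 − (-3.78) = +4.94°C

+4.94°C (parcel warmer than environment)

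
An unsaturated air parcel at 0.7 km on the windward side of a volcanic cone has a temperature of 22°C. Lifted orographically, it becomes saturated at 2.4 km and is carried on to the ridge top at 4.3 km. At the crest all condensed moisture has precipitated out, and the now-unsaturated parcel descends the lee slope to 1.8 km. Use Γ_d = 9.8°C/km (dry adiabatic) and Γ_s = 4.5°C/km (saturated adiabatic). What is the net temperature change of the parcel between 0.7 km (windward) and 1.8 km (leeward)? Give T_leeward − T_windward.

-0.71°C

Dry to 2400 m: -9.8 × 1.7 km = -16.66°C, so T = 5.34°C.
Saturated to 4300 m: -4.5 × 1.9 km = -8.55°C, so T = -3.21°C.
Dry descent to 1800 m: +9.8 × 2.5 km = +24.5°C, so T = 21.29°C.
Net change vs windward start: 21.29 − 22 = -0.71°C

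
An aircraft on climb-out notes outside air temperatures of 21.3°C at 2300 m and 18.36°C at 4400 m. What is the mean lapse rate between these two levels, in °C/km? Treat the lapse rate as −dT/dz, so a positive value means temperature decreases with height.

Γ = −ΔT/Δz = (21.3 − 18.36) / (4400 − 2300) m
  = 2.94°C / 2.1 km = 1.4°C/km

1.4°C/km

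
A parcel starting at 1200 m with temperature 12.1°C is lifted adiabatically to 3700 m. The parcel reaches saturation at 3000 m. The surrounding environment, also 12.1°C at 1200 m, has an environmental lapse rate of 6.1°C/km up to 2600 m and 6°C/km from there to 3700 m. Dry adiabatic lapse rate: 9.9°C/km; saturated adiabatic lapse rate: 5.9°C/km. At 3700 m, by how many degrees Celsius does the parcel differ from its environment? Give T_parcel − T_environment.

Parcel:
  From 1200 m to 3000 m (dry): cools by 9.9 × 1.8 = 17.82°C, giving -5.72°C.
  From 3000 m to 3700 m (saturated): cools by 5.9 × 0.7 = 4.13°C, giving -9.85°C.
Environment:
  From 1200 m to 2600 m (environment, lower layer): cools by 6.1 × 1.4 = 8.54°C, giving 3.56°C.
  From 2600 m to 3700 m (environment, upper layer): cools by 6 × 1.1 = 6.6°C, giving -3.04°C.
T_parcel − T_env = -9.85 − (-3.04) = -6.81°C

-6.81°C (parcel cooler than environment)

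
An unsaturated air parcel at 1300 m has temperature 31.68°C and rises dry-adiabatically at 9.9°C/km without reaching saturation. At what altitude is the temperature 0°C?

Height above start = (31.68 − 0) / 9.9 = 3.2 km
Altitude = 1300 m + 3200 m = 4500 m

4500 m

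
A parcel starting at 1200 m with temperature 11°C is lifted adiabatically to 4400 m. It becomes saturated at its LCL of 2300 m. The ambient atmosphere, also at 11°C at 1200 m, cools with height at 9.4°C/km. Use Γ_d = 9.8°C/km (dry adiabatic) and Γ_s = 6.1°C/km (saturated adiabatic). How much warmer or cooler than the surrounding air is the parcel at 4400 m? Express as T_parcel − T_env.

+6.49°C (parcel warmer than environment)

Parcel:
  Dry to 2300 m: -9.8 × 1.1 km = -10.78°C, so T = 0.22°C.
  Saturated to 4400 m: -6.1 × 2.1 km = -12.81°C, so T = -12.59°C.
Environment:
  Environment to 4400 m: -9.4 × 3.2 km = -30.08°C, so T = -19.08°C.
T_parcel − T_env = -12.59 − (-19.08) = +6.49°C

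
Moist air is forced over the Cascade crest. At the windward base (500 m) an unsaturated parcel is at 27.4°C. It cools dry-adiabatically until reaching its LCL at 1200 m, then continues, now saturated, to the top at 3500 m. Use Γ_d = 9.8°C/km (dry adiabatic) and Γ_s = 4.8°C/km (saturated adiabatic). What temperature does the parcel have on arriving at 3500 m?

500 → 1200 m (dry, 9.8°C/km): ΔT = -9.8 × 0.7 = -6.86°C → T = 20.54°C
1200 → 3500 m (saturated, 4.8°C/km): ΔT = -4.8 × 2.3 = -11.04°C → T = 9.5°C

9.5°C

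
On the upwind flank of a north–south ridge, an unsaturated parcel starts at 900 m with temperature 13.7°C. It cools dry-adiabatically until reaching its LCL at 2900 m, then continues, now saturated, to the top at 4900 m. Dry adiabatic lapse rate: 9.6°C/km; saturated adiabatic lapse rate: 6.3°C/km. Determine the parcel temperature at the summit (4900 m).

-18.1°C

From 900 m to 2900 m (dry): cools by 9.6 × 2 = 19.2°C, giving -5.5°C.
From 2900 m to 4900 m (saturated): cools by 6.3 × 2 = 12.6°C, giving -18.1°C.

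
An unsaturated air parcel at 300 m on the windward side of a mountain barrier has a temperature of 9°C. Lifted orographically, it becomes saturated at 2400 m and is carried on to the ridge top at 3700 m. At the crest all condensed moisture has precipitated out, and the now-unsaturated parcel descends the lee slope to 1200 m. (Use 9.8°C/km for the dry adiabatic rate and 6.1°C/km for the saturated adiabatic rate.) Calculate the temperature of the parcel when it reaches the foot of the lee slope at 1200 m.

Dry to 2400 m: -9.8 × 2.1 km = -20.58°C, so T = -11.58°C.
Saturated to 3700 m: -6.1 × 1.3 km = -7.93°C, so T = -19.51°C.
Dry descent to 1200 m: +9.8 × 2.5 km = +24.5°C, so T = 4.99°C.

4.99°C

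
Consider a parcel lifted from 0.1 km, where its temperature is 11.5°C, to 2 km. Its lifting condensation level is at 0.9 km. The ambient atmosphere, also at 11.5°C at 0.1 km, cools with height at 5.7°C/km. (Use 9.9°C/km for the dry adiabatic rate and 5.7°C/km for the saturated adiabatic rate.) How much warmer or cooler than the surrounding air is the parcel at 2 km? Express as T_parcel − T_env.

Parcel:
  Dry to 900 m: -9.9 × 0.8 km = -7.92°C, so T = 3.58°C.
  Saturated to 2000 m: -5.7 × 1.1 km = -6.27°C, so T = -2.69°C.
Environment:
  Environment to 2000 m: -5.7 × 1.9 km = -10.83°C, so T = 0.67°C.
T_parcel − T_env = -2.69 − 0.67 = -3.36°C

-3.36°C (parcel cooler than environment)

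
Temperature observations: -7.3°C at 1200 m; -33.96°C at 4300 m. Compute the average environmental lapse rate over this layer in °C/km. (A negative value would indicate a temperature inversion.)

8.6°C/km

Γ = −ΔT/Δz = (-7.3 − (-33.96)) / (4300 − 1200) m
  = 26.66°C / 3.1 km = 8.6°C/km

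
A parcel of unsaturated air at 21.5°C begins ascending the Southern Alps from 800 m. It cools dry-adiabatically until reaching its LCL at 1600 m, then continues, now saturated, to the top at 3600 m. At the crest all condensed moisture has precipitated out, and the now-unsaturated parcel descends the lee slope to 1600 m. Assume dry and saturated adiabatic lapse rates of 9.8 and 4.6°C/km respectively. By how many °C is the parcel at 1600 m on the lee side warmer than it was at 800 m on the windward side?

+2.56°C

From 800 m to 1600 m (dry): cools by 9.8 × 0.8 = 7.84°C, giving 13.66°C.
From 1600 m to 3600 m (saturated): cools by 4.6 × 2 = 9.2°C, giving 4.46°C.
From 3600 m to 1600 m (dry descent): warms by 9.8 × 2 = 19.6°C, giving 24.06°C.
Net change vs windward start: 24.06 − 21.5 = +2.56°C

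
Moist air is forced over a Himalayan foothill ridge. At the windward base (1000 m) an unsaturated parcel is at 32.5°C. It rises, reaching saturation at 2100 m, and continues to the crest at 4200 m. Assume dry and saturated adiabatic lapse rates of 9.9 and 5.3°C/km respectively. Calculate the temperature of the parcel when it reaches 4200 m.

1000 → 2100 m (dry, 9.9°C/km): ΔT = -9.9 × 1.1 = -10.89°C → T = 21.61°C
2100 → 4200 m (saturated, 5.3°C/km): ΔT = -5.3 × 2.1 = -11.13°C → T = 10.48°C

10.48°C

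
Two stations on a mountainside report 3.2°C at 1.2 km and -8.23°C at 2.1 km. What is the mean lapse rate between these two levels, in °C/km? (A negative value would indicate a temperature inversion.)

12.7°C/km

Γ = −ΔT/Δz = (3.2 − (-8.23)) / (2100 − 1200) m
  = 11.43°C / 0.9 km = 12.7°C/km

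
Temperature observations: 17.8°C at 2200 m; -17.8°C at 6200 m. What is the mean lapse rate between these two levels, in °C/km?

Γ = −ΔT/Δz = (17.8 − (-17.8)) / (6200 − 2200) m
  = 35.6°C / 4 km = 8.9°C/km

8.9°C/km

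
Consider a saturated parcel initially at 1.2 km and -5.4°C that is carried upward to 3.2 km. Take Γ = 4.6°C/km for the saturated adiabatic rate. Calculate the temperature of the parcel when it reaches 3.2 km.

1200 → 3200 m (saturated adiabatic, 4.6°C/km): ΔT = -4.6 × 2 = -9.2°C → T = -14.6°C

-14.6°C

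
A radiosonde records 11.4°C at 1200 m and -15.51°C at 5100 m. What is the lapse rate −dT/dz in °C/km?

Γ = −ΔT/Δz = (11.4 − (-15.51)) / (5100 − 1200) m
  = 26.91°C / 3.9 km = 6.9°C/km

6.9°C/km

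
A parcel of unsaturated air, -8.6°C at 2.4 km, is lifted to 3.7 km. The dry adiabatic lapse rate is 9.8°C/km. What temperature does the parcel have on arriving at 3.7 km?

-21.34°C

2400–3700 m, dry adiabatic: Δz = 1.3 km ⇒ ΔT = -12.74°C; T = -21.34°C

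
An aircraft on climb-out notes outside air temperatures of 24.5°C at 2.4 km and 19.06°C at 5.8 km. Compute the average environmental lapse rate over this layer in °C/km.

1.6°C/km

Γ = −ΔT/Δz = (24.5 − 19.06) / (5800 − 2400) m
  = 5.44°C / 3.4 km = 1.6°C/km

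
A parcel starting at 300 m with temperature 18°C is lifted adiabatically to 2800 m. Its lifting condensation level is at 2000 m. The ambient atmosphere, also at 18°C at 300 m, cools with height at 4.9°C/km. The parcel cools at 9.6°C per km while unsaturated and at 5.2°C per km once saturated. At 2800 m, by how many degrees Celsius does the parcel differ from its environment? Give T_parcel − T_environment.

Parcel:
  300–2000 m, dry: Δz = 1.7 km ⇒ ΔT = -16.32°C; T = 1.68°C
  2000–2800 m, saturated: Δz = 0.8 km ⇒ ΔT = -4.16°C; T = -2.48°C
Environment:
  300–2800 m, environment: Δz = 2.5 km ⇒ ΔT = -12.25°C; T = 5.75°C
T_parcel − T_env = -2.48 − 5.75 = -8.23°C

-8.23°C (parcel cooler than environment)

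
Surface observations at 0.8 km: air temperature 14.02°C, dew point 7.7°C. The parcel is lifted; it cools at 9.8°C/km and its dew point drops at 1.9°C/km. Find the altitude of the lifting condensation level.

T and T_d converge at 9.8 − 1.9 = 7.9°C per km
Height above start = (14.02 − 7.7) / 7.9 = 0.8 km
LCL altitude = 800 m + 800 m = 1600 m

1.6 km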